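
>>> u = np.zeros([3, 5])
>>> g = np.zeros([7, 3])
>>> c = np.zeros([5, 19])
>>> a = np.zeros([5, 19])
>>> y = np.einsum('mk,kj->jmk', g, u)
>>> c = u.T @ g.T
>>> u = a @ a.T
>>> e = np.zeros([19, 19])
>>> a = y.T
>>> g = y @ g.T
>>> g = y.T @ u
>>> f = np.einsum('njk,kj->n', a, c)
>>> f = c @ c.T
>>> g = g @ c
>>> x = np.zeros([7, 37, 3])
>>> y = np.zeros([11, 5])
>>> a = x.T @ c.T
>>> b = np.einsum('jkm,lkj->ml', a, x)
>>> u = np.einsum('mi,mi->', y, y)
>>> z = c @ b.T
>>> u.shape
()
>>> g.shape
(3, 7, 7)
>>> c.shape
(5, 7)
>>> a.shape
(3, 37, 5)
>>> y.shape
(11, 5)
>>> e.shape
(19, 19)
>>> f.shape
(5, 5)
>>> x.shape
(7, 37, 3)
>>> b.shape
(5, 7)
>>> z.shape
(5, 5)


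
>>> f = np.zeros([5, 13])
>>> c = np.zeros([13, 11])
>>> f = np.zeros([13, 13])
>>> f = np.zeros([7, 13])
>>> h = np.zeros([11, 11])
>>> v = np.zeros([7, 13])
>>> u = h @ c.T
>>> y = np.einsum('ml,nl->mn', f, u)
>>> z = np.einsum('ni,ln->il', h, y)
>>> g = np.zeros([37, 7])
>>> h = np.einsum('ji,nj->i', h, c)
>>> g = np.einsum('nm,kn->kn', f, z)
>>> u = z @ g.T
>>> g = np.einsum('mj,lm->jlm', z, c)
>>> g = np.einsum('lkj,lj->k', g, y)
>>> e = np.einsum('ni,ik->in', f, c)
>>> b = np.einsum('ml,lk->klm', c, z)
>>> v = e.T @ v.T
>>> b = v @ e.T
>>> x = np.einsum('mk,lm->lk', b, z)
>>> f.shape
(7, 13)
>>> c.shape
(13, 11)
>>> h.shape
(11,)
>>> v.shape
(7, 7)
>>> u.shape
(11, 11)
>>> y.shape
(7, 11)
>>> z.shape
(11, 7)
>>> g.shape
(13,)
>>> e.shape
(13, 7)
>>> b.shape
(7, 13)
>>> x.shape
(11, 13)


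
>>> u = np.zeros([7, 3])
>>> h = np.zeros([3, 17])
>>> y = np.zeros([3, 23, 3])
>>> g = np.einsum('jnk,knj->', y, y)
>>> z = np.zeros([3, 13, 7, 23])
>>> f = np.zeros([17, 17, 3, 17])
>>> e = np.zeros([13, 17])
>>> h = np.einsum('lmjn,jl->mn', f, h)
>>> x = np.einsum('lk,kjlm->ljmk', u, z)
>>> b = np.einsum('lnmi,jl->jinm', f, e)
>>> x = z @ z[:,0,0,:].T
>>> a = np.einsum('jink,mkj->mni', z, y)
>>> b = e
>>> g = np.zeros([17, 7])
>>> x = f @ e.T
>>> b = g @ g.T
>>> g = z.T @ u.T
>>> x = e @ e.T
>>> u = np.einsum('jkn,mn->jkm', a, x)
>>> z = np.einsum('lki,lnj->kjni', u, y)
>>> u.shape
(3, 7, 13)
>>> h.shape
(17, 17)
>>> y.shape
(3, 23, 3)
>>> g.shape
(23, 7, 13, 7)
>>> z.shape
(7, 3, 23, 13)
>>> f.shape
(17, 17, 3, 17)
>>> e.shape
(13, 17)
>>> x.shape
(13, 13)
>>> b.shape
(17, 17)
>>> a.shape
(3, 7, 13)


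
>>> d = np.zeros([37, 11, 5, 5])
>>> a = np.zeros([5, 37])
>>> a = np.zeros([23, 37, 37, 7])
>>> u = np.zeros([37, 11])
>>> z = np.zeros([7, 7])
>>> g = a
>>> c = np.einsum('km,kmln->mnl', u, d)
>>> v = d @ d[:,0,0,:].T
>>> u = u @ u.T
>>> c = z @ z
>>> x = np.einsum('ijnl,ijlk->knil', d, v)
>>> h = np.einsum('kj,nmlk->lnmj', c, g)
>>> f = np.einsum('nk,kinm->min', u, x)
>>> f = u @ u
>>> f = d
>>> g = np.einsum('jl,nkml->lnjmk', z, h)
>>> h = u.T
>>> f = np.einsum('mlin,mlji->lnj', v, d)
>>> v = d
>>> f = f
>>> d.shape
(37, 11, 5, 5)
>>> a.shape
(23, 37, 37, 7)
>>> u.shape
(37, 37)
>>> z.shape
(7, 7)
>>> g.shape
(7, 37, 7, 37, 23)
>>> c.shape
(7, 7)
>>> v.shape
(37, 11, 5, 5)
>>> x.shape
(37, 5, 37, 5)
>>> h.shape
(37, 37)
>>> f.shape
(11, 37, 5)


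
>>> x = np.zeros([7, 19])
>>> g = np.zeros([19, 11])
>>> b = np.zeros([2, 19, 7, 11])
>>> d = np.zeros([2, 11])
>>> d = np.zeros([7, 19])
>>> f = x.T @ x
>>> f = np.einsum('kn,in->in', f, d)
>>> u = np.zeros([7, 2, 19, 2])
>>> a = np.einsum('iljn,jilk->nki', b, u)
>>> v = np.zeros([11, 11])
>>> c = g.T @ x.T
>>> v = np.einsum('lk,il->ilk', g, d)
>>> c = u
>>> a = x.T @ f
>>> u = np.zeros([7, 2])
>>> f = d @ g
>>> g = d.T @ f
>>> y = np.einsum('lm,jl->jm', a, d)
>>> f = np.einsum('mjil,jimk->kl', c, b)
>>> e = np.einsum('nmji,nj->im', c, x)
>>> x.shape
(7, 19)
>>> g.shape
(19, 11)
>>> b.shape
(2, 19, 7, 11)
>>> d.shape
(7, 19)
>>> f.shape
(11, 2)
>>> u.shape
(7, 2)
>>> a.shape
(19, 19)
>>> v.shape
(7, 19, 11)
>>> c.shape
(7, 2, 19, 2)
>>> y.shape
(7, 19)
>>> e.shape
(2, 2)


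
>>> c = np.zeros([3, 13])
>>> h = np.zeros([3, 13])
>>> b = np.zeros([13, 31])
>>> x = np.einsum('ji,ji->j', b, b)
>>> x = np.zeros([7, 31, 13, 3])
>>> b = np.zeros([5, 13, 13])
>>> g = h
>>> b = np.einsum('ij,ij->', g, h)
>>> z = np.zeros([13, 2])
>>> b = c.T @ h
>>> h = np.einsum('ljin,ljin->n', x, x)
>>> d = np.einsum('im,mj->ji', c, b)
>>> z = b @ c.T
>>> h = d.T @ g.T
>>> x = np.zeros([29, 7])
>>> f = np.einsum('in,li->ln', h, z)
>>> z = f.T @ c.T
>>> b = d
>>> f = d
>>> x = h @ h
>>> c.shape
(3, 13)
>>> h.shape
(3, 3)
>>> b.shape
(13, 3)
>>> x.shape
(3, 3)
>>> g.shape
(3, 13)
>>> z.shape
(3, 3)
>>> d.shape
(13, 3)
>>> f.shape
(13, 3)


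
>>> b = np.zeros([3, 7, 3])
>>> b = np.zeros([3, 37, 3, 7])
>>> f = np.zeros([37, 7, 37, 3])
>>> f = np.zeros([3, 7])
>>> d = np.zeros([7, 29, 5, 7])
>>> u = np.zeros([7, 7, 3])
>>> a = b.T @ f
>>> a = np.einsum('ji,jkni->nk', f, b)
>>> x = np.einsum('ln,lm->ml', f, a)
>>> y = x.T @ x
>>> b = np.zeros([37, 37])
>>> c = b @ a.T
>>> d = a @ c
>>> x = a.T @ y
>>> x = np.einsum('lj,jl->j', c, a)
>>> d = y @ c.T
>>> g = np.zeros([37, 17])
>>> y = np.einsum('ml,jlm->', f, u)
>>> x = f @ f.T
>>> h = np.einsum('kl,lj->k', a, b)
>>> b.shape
(37, 37)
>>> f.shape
(3, 7)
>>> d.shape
(3, 37)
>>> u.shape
(7, 7, 3)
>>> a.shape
(3, 37)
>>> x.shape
(3, 3)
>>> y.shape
()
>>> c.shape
(37, 3)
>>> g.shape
(37, 17)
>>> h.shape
(3,)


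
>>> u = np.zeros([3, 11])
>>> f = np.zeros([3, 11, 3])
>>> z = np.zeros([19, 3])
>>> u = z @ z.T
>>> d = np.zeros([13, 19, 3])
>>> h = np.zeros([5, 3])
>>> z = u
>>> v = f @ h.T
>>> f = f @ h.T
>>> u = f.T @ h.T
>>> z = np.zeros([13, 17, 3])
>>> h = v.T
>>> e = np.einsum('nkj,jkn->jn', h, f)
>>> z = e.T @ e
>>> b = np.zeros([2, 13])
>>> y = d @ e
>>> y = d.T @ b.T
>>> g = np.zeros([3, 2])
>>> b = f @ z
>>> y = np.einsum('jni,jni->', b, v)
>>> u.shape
(5, 11, 5)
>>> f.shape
(3, 11, 5)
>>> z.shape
(5, 5)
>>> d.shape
(13, 19, 3)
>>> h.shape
(5, 11, 3)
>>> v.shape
(3, 11, 5)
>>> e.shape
(3, 5)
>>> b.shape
(3, 11, 5)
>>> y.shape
()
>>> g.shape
(3, 2)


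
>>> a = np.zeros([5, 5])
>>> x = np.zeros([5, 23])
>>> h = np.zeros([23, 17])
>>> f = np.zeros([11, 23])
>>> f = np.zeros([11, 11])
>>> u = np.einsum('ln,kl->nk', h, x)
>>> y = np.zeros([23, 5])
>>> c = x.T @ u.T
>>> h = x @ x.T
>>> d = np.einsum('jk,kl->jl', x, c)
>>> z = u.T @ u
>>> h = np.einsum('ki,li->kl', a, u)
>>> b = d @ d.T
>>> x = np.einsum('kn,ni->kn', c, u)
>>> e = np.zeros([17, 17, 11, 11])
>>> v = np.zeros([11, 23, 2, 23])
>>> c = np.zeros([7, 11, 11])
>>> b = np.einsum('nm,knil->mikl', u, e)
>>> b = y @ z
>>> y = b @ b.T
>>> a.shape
(5, 5)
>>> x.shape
(23, 17)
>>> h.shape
(5, 17)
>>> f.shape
(11, 11)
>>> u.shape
(17, 5)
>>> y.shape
(23, 23)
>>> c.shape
(7, 11, 11)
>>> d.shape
(5, 17)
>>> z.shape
(5, 5)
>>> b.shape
(23, 5)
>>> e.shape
(17, 17, 11, 11)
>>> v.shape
(11, 23, 2, 23)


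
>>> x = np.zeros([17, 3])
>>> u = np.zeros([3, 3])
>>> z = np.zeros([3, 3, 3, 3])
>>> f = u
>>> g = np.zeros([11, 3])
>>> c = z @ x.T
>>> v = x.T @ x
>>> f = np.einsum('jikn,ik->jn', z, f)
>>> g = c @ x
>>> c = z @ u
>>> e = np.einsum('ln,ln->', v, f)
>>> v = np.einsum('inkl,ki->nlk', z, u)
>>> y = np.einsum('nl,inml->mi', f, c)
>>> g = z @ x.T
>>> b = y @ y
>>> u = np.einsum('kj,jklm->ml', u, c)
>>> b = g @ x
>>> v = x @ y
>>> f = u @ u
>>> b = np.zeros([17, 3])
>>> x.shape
(17, 3)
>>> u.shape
(3, 3)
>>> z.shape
(3, 3, 3, 3)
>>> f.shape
(3, 3)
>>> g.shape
(3, 3, 3, 17)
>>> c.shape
(3, 3, 3, 3)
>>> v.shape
(17, 3)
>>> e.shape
()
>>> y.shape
(3, 3)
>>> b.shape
(17, 3)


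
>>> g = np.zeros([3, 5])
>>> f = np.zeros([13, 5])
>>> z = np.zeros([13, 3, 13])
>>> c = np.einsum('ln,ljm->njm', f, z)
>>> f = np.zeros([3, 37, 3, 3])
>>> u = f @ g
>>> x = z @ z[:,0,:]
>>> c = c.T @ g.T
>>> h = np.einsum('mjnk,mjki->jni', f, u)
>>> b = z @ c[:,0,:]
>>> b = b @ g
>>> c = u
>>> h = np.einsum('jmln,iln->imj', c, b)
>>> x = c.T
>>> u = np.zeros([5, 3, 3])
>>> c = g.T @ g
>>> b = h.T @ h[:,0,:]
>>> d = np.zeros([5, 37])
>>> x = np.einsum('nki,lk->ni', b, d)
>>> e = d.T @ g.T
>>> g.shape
(3, 5)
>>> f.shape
(3, 37, 3, 3)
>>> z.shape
(13, 3, 13)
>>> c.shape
(5, 5)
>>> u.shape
(5, 3, 3)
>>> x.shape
(3, 3)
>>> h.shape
(13, 37, 3)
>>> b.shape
(3, 37, 3)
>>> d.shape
(5, 37)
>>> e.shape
(37, 3)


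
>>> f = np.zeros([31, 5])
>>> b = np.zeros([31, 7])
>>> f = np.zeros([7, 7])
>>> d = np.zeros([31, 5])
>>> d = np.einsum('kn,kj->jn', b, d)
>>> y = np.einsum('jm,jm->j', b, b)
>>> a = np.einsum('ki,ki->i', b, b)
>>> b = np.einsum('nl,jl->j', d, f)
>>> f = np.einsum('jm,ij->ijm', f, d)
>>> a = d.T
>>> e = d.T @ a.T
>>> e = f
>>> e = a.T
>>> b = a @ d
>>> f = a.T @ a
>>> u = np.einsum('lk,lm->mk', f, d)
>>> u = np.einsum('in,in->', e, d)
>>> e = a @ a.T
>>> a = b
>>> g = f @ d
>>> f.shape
(5, 5)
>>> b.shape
(7, 7)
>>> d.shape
(5, 7)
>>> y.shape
(31,)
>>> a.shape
(7, 7)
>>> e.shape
(7, 7)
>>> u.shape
()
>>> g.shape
(5, 7)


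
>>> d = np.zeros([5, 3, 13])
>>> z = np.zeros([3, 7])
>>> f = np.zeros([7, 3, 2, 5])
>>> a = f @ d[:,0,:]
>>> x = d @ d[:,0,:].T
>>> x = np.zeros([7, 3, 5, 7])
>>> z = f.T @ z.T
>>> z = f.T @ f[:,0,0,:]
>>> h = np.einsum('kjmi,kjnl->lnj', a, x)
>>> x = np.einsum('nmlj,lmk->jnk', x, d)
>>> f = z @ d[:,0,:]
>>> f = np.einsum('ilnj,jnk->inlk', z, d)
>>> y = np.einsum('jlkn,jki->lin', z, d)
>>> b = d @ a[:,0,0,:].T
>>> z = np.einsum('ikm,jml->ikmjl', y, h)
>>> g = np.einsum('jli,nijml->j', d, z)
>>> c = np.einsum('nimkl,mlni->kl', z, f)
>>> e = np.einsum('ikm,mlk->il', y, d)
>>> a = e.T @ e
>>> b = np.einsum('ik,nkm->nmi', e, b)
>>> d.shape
(5, 3, 13)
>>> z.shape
(2, 13, 5, 7, 3)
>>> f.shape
(5, 3, 2, 13)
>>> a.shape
(3, 3)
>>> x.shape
(7, 7, 13)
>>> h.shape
(7, 5, 3)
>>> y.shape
(2, 13, 5)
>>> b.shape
(5, 7, 2)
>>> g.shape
(5,)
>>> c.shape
(7, 3)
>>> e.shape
(2, 3)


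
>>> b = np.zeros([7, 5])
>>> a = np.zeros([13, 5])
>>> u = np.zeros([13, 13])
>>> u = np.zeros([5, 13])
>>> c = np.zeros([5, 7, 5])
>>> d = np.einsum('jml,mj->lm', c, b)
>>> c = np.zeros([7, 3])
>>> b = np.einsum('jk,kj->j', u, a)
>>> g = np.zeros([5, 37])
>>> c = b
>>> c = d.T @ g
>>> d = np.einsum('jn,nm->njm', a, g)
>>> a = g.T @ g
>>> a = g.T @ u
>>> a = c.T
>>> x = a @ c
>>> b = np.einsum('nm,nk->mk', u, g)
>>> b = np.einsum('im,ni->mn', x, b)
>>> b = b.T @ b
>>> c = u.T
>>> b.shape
(13, 13)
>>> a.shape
(37, 7)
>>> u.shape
(5, 13)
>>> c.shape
(13, 5)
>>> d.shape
(5, 13, 37)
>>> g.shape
(5, 37)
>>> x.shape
(37, 37)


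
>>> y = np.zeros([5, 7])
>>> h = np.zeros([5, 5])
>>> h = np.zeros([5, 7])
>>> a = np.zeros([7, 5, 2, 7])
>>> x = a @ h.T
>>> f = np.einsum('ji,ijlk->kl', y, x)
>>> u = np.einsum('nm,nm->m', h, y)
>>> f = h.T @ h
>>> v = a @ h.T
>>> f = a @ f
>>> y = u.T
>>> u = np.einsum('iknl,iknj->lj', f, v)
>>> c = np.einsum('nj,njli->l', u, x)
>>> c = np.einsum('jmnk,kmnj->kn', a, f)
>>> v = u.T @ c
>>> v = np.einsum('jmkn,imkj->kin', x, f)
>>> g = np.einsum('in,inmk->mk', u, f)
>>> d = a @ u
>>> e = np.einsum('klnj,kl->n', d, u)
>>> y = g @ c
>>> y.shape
(2, 2)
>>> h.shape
(5, 7)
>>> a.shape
(7, 5, 2, 7)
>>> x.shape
(7, 5, 2, 5)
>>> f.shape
(7, 5, 2, 7)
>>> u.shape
(7, 5)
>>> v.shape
(2, 7, 5)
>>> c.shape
(7, 2)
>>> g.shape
(2, 7)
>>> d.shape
(7, 5, 2, 5)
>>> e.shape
(2,)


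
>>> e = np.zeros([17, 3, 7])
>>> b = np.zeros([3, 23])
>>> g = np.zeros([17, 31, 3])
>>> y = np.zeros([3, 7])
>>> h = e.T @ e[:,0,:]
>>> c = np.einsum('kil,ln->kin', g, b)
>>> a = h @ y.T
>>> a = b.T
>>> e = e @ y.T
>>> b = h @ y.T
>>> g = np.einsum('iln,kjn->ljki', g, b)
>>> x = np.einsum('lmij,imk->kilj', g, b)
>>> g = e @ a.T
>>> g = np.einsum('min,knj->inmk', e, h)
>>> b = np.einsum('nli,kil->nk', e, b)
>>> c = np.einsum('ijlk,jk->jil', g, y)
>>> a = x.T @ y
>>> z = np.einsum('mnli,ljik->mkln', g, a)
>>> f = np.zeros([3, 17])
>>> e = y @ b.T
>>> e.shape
(3, 17)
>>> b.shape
(17, 7)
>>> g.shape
(3, 3, 17, 7)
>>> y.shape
(3, 7)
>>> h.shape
(7, 3, 7)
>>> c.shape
(3, 3, 17)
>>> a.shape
(17, 31, 7, 7)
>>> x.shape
(3, 7, 31, 17)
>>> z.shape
(3, 7, 17, 3)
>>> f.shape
(3, 17)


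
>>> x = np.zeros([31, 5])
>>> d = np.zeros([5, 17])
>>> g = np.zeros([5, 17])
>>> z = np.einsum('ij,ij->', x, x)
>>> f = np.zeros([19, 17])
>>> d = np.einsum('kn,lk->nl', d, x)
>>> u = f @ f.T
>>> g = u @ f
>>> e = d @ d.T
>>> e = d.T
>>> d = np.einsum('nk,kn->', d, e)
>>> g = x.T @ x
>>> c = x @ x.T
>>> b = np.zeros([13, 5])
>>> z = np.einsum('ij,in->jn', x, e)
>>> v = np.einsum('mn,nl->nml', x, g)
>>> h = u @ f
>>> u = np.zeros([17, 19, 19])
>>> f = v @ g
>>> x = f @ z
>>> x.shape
(5, 31, 17)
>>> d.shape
()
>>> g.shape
(5, 5)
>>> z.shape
(5, 17)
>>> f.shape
(5, 31, 5)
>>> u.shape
(17, 19, 19)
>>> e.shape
(31, 17)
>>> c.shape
(31, 31)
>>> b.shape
(13, 5)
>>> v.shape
(5, 31, 5)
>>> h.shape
(19, 17)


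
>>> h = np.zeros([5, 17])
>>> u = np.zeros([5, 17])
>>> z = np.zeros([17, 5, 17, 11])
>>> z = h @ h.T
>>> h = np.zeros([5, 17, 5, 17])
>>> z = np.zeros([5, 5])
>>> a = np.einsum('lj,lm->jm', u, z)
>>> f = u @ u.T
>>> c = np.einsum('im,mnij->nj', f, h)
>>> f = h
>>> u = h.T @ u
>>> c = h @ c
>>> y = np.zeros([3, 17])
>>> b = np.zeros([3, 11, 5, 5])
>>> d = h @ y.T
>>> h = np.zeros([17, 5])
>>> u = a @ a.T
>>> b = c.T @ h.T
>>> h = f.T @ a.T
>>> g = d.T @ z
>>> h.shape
(17, 5, 17, 17)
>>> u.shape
(17, 17)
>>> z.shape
(5, 5)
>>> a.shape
(17, 5)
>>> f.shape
(5, 17, 5, 17)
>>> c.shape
(5, 17, 5, 17)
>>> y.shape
(3, 17)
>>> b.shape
(17, 5, 17, 17)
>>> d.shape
(5, 17, 5, 3)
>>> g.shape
(3, 5, 17, 5)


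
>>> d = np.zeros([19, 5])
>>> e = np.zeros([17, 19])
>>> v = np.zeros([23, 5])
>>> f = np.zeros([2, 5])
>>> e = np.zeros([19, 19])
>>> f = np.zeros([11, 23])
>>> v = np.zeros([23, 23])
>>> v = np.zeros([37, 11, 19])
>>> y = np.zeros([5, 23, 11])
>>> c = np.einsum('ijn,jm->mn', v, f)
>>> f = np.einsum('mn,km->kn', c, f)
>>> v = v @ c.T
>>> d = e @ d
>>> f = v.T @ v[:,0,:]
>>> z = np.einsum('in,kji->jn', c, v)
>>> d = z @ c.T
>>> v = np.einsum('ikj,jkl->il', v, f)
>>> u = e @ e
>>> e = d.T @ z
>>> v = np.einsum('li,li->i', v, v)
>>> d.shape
(11, 23)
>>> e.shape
(23, 19)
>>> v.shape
(23,)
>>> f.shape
(23, 11, 23)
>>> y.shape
(5, 23, 11)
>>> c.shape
(23, 19)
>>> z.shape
(11, 19)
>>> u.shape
(19, 19)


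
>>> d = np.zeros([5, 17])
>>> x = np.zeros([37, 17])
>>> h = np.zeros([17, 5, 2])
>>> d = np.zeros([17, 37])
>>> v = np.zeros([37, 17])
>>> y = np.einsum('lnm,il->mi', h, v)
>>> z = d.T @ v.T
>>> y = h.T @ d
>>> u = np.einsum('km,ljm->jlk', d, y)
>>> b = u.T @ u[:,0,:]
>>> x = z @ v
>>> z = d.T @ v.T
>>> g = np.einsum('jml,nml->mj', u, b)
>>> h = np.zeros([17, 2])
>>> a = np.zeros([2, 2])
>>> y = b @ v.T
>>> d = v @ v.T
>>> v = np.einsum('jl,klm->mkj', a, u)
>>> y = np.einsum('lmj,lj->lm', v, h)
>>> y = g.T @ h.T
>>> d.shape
(37, 37)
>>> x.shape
(37, 17)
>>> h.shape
(17, 2)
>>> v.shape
(17, 5, 2)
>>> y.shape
(5, 17)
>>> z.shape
(37, 37)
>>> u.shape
(5, 2, 17)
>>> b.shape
(17, 2, 17)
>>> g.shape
(2, 5)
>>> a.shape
(2, 2)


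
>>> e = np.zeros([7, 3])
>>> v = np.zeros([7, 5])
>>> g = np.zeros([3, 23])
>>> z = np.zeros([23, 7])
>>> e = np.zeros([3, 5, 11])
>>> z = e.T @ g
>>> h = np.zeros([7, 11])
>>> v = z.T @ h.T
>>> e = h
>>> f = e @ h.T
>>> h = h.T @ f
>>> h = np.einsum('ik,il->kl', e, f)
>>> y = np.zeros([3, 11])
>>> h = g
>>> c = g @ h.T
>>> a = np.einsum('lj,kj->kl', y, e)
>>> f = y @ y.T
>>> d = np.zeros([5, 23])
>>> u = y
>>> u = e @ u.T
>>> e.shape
(7, 11)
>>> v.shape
(23, 5, 7)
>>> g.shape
(3, 23)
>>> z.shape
(11, 5, 23)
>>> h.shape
(3, 23)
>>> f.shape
(3, 3)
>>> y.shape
(3, 11)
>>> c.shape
(3, 3)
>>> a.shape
(7, 3)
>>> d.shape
(5, 23)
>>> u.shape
(7, 3)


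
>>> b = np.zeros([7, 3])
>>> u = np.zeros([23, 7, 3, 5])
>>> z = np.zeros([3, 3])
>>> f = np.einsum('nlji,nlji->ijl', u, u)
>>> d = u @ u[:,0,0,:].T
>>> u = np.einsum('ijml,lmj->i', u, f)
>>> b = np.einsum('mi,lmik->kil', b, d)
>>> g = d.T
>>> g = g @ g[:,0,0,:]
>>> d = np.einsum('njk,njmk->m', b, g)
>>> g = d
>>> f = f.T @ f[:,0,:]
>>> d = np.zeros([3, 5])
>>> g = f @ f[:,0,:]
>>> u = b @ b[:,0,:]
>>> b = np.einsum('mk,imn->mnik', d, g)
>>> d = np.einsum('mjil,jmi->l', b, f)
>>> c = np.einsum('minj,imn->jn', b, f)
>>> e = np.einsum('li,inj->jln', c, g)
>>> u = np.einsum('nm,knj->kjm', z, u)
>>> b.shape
(3, 7, 7, 5)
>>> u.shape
(23, 23, 3)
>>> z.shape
(3, 3)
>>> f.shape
(7, 3, 7)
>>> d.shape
(5,)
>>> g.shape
(7, 3, 7)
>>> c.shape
(5, 7)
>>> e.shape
(7, 5, 3)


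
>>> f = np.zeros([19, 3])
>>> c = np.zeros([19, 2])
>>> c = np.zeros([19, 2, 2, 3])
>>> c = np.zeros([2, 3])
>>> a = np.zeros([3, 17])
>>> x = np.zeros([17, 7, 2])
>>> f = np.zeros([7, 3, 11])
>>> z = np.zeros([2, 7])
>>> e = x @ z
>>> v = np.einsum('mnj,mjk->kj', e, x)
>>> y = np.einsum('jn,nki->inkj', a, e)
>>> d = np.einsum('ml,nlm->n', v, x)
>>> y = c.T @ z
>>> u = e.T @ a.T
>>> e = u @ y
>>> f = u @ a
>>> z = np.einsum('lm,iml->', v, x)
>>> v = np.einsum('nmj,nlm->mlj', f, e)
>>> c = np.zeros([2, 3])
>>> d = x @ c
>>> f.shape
(7, 7, 17)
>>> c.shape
(2, 3)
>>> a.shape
(3, 17)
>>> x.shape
(17, 7, 2)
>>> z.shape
()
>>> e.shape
(7, 7, 7)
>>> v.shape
(7, 7, 17)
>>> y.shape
(3, 7)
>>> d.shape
(17, 7, 3)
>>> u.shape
(7, 7, 3)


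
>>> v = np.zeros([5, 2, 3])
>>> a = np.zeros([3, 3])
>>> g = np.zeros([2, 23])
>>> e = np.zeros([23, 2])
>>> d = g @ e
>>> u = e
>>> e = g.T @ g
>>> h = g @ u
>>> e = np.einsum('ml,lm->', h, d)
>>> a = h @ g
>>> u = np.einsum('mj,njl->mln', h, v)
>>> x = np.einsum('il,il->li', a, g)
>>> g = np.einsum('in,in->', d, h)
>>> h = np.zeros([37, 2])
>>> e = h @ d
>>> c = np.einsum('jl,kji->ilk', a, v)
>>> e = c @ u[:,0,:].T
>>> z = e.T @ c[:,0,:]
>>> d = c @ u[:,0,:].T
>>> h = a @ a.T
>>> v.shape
(5, 2, 3)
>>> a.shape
(2, 23)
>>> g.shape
()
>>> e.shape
(3, 23, 2)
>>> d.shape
(3, 23, 2)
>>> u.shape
(2, 3, 5)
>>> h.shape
(2, 2)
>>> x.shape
(23, 2)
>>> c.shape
(3, 23, 5)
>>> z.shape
(2, 23, 5)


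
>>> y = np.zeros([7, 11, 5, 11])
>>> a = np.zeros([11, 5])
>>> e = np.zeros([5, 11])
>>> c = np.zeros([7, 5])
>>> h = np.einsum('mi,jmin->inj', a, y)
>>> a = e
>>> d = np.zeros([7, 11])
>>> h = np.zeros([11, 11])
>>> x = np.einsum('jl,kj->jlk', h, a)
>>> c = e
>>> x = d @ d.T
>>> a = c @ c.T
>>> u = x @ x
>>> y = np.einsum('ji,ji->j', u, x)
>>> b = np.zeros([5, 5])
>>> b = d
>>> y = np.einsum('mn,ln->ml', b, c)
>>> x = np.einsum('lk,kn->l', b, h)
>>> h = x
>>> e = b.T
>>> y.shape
(7, 5)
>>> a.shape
(5, 5)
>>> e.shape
(11, 7)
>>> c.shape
(5, 11)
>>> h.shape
(7,)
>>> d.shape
(7, 11)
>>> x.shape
(7,)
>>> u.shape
(7, 7)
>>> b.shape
(7, 11)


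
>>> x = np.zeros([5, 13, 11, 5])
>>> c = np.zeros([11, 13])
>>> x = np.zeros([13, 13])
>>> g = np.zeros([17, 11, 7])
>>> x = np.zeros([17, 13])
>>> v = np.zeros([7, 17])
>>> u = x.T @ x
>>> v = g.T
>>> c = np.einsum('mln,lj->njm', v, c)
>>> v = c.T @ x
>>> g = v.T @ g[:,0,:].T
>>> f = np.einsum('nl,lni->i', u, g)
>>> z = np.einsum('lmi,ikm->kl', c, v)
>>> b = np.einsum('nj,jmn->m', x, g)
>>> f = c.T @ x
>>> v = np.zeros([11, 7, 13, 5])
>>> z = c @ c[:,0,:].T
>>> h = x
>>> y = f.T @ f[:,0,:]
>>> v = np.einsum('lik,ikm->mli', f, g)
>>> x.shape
(17, 13)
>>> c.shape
(17, 13, 7)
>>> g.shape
(13, 13, 17)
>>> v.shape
(17, 7, 13)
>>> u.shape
(13, 13)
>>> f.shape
(7, 13, 13)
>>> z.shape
(17, 13, 17)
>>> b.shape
(13,)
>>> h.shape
(17, 13)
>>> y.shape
(13, 13, 13)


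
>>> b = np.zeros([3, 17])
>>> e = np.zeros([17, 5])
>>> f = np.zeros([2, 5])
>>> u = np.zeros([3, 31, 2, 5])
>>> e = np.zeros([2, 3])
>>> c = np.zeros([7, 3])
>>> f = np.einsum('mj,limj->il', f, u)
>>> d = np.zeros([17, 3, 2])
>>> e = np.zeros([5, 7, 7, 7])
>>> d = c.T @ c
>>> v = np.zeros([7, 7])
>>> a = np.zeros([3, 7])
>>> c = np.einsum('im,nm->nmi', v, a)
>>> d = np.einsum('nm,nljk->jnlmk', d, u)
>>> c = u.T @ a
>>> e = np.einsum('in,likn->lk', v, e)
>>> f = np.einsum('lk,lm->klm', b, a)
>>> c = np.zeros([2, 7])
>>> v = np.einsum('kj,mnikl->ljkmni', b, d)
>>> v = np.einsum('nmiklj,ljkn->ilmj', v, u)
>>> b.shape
(3, 17)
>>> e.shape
(5, 7)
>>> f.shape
(17, 3, 7)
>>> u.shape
(3, 31, 2, 5)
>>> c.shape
(2, 7)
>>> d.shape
(2, 3, 31, 3, 5)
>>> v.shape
(3, 3, 17, 31)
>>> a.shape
(3, 7)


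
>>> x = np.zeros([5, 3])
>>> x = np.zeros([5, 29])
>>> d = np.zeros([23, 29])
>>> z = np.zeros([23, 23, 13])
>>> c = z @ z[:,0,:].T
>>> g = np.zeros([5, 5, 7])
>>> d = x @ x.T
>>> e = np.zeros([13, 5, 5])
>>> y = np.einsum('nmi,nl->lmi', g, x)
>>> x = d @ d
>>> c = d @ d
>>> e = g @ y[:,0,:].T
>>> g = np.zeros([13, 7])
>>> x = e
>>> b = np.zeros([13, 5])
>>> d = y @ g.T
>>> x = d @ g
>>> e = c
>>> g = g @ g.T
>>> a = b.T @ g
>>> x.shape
(29, 5, 7)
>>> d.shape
(29, 5, 13)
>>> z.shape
(23, 23, 13)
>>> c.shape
(5, 5)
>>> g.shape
(13, 13)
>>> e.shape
(5, 5)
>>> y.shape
(29, 5, 7)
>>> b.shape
(13, 5)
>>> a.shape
(5, 13)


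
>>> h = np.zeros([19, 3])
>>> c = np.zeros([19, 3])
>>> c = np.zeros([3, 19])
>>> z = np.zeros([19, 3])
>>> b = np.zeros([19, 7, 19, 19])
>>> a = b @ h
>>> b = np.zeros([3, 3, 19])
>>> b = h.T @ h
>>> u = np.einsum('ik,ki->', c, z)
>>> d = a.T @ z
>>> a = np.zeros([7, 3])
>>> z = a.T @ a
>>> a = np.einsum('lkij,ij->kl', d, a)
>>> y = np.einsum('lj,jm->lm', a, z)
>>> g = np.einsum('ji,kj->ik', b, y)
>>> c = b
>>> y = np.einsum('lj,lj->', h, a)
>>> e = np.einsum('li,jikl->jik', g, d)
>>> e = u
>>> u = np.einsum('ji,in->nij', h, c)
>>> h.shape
(19, 3)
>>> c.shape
(3, 3)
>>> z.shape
(3, 3)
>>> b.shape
(3, 3)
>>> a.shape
(19, 3)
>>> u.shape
(3, 3, 19)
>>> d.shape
(3, 19, 7, 3)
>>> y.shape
()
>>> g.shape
(3, 19)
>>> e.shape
()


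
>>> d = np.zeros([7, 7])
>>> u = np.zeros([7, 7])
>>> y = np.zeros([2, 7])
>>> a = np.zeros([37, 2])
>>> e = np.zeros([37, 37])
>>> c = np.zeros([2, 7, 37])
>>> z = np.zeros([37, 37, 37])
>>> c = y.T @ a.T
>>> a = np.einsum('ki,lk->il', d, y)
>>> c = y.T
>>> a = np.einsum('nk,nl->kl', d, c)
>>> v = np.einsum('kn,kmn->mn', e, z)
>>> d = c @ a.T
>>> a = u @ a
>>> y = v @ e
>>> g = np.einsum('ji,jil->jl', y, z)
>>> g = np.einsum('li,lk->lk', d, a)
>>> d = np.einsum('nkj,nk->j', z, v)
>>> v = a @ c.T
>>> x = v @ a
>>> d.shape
(37,)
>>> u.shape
(7, 7)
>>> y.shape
(37, 37)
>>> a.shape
(7, 2)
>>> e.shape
(37, 37)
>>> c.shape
(7, 2)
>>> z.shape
(37, 37, 37)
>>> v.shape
(7, 7)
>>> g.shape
(7, 2)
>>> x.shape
(7, 2)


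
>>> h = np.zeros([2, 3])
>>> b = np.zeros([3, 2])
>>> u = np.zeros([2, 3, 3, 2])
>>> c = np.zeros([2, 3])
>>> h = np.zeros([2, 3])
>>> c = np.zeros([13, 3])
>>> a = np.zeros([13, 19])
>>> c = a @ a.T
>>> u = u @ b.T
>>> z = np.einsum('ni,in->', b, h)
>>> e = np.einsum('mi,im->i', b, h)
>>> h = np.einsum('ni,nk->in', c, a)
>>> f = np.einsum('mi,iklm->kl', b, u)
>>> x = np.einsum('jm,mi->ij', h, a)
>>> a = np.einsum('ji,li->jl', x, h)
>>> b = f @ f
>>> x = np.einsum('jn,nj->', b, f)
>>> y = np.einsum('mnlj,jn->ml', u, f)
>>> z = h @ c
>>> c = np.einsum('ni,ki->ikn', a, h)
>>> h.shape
(13, 13)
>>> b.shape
(3, 3)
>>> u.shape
(2, 3, 3, 3)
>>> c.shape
(13, 13, 19)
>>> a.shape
(19, 13)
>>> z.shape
(13, 13)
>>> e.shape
(2,)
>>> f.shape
(3, 3)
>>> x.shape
()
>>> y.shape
(2, 3)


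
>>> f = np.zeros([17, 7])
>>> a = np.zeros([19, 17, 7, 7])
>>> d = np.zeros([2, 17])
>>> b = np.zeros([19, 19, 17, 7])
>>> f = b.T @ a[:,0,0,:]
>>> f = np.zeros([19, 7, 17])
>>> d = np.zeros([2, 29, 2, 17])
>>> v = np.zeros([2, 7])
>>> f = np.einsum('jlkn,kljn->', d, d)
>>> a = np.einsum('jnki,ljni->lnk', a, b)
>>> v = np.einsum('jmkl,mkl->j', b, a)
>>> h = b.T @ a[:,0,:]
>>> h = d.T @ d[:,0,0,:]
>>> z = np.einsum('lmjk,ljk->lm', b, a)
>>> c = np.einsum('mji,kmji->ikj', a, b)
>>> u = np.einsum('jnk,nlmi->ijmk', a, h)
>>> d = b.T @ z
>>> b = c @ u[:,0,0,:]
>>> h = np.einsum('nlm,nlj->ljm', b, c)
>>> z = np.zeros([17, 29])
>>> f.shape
()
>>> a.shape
(19, 17, 7)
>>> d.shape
(7, 17, 19, 19)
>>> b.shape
(7, 19, 7)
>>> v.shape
(19,)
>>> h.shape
(19, 17, 7)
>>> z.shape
(17, 29)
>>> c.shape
(7, 19, 17)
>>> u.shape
(17, 19, 29, 7)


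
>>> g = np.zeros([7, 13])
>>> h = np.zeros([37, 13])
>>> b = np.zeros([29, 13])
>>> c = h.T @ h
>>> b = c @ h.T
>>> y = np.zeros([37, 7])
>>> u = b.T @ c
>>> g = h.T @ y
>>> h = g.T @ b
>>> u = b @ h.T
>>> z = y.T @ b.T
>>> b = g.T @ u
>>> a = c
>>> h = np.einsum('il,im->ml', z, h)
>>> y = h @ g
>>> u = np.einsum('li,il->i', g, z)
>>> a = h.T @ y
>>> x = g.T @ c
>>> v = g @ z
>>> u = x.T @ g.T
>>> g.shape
(13, 7)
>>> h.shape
(37, 13)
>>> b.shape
(7, 7)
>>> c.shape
(13, 13)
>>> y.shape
(37, 7)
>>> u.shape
(13, 13)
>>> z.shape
(7, 13)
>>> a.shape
(13, 7)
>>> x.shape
(7, 13)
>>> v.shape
(13, 13)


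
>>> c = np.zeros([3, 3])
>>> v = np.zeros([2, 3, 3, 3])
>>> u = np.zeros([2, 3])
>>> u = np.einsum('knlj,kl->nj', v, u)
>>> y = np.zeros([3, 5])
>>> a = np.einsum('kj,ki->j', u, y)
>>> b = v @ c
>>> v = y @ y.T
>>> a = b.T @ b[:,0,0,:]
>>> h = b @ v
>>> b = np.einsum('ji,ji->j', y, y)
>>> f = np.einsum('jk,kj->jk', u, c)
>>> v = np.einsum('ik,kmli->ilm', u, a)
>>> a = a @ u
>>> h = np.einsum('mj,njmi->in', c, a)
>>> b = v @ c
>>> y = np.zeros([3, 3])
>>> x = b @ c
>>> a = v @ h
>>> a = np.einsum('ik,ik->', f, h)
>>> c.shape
(3, 3)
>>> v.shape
(3, 3, 3)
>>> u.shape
(3, 3)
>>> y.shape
(3, 3)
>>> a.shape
()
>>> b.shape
(3, 3, 3)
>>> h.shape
(3, 3)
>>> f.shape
(3, 3)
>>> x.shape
(3, 3, 3)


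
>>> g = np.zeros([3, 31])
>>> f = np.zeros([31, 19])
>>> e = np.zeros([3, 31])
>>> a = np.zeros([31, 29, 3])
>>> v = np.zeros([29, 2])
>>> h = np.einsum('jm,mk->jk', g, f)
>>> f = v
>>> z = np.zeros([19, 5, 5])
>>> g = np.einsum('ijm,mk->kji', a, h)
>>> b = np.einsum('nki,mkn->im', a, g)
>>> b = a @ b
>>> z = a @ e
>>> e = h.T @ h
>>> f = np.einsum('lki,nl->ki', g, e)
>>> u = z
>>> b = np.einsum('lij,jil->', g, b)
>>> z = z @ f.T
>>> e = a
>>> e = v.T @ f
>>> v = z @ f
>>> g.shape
(19, 29, 31)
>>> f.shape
(29, 31)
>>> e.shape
(2, 31)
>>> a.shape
(31, 29, 3)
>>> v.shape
(31, 29, 31)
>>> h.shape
(3, 19)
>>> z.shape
(31, 29, 29)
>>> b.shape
()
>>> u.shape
(31, 29, 31)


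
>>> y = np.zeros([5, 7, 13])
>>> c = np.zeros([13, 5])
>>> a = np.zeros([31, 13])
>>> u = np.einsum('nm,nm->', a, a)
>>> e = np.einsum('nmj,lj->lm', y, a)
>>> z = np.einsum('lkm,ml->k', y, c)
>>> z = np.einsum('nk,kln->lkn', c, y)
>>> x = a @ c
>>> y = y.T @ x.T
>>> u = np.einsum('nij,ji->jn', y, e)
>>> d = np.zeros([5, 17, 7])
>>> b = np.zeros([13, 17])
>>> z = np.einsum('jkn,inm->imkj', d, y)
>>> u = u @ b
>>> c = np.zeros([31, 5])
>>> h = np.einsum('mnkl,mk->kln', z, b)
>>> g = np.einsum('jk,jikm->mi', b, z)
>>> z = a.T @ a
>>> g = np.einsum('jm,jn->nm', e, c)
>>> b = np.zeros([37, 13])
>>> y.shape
(13, 7, 31)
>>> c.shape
(31, 5)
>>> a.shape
(31, 13)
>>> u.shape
(31, 17)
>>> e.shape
(31, 7)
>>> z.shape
(13, 13)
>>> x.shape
(31, 5)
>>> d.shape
(5, 17, 7)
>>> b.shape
(37, 13)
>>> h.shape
(17, 5, 31)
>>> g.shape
(5, 7)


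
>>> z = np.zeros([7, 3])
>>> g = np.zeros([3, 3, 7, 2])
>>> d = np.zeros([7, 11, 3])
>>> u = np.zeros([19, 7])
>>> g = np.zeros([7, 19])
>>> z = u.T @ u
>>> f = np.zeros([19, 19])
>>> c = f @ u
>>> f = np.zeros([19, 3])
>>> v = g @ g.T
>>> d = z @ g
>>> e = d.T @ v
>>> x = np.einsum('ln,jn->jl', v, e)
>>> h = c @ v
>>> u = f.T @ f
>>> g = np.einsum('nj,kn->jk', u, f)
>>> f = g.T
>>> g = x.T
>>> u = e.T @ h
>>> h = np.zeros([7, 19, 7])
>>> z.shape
(7, 7)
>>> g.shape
(7, 19)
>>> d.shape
(7, 19)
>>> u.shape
(7, 7)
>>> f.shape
(19, 3)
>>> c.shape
(19, 7)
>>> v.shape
(7, 7)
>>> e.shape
(19, 7)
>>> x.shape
(19, 7)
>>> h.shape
(7, 19, 7)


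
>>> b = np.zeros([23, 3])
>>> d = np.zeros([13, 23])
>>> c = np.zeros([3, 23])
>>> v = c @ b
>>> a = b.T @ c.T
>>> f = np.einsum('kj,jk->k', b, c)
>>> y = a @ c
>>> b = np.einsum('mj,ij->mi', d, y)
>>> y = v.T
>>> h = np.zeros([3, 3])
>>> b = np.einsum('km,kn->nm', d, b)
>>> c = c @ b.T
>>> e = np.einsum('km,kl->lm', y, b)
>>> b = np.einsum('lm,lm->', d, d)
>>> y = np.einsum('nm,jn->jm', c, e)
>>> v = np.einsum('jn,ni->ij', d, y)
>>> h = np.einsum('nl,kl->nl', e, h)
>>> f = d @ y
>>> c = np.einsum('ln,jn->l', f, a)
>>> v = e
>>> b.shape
()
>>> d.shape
(13, 23)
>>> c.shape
(13,)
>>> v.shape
(23, 3)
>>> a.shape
(3, 3)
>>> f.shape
(13, 3)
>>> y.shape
(23, 3)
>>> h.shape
(23, 3)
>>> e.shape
(23, 3)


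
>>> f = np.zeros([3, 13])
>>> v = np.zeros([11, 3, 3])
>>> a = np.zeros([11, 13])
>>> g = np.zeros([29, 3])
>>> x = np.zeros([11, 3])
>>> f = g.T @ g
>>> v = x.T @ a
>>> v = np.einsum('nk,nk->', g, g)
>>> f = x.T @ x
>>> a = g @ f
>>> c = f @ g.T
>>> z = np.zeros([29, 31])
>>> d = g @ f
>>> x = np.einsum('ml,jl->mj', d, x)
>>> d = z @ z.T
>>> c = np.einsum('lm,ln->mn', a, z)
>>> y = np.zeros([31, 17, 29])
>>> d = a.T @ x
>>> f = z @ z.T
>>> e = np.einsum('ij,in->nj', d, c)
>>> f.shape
(29, 29)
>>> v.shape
()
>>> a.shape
(29, 3)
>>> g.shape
(29, 3)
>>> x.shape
(29, 11)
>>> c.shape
(3, 31)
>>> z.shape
(29, 31)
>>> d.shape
(3, 11)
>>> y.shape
(31, 17, 29)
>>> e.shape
(31, 11)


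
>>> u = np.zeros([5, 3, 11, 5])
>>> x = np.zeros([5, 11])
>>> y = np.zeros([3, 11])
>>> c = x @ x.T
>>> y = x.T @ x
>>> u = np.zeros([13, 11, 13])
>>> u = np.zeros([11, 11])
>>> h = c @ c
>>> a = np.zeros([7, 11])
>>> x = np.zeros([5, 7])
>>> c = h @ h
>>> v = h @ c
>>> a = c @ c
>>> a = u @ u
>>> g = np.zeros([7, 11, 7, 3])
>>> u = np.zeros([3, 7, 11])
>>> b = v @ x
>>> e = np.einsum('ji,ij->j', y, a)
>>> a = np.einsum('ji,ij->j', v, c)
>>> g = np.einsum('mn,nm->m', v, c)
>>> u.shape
(3, 7, 11)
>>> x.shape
(5, 7)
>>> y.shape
(11, 11)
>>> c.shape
(5, 5)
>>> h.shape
(5, 5)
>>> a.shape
(5,)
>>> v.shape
(5, 5)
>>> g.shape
(5,)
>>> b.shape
(5, 7)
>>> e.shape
(11,)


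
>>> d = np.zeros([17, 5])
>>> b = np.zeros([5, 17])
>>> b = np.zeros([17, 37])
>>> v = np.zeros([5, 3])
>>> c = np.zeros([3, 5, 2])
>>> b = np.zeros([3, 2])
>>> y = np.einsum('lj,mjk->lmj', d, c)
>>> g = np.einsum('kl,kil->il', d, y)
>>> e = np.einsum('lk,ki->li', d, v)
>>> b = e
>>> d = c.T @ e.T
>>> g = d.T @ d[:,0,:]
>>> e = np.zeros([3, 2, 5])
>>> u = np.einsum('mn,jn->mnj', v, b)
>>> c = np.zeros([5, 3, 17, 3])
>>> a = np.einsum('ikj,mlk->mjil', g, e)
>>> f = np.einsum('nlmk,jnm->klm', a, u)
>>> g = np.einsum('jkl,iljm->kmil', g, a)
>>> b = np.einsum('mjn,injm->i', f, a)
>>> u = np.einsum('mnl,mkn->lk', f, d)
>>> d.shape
(2, 5, 17)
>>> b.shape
(3,)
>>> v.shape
(5, 3)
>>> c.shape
(5, 3, 17, 3)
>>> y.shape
(17, 3, 5)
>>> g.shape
(5, 2, 3, 17)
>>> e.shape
(3, 2, 5)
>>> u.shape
(17, 5)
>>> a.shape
(3, 17, 17, 2)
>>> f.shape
(2, 17, 17)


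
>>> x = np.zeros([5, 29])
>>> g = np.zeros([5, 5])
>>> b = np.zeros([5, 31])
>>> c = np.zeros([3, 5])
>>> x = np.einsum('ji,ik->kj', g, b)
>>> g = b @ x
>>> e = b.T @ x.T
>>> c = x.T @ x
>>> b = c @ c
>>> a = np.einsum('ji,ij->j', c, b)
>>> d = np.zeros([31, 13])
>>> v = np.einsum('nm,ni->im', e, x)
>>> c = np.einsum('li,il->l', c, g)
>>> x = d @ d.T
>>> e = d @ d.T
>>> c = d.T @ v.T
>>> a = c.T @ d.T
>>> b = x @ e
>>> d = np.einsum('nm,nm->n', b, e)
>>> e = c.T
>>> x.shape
(31, 31)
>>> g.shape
(5, 5)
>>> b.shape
(31, 31)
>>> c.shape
(13, 5)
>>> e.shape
(5, 13)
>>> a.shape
(5, 31)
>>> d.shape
(31,)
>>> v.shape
(5, 31)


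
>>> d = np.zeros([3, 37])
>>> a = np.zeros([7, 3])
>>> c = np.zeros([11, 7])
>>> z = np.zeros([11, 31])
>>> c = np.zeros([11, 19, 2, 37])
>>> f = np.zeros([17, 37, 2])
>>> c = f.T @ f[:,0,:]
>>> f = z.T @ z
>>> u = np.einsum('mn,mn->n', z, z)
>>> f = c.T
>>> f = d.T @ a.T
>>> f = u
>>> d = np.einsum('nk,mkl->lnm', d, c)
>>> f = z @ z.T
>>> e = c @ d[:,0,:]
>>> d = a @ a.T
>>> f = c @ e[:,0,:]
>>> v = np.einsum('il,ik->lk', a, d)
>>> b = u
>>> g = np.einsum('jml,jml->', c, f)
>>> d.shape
(7, 7)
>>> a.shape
(7, 3)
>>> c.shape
(2, 37, 2)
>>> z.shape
(11, 31)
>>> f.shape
(2, 37, 2)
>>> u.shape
(31,)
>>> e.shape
(2, 37, 2)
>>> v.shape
(3, 7)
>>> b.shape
(31,)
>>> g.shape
()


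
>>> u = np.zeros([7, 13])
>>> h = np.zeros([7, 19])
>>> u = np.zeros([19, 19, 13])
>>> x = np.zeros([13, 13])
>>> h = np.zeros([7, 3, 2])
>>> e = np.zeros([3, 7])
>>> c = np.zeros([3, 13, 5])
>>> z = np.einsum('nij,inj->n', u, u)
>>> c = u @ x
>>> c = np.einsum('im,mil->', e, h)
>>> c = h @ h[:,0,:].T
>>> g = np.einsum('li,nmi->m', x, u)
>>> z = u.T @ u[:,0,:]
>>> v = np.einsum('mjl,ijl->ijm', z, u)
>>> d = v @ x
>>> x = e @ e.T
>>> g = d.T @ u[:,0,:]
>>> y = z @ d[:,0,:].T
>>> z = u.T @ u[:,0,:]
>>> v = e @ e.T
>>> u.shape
(19, 19, 13)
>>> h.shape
(7, 3, 2)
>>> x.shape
(3, 3)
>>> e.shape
(3, 7)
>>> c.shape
(7, 3, 7)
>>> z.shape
(13, 19, 13)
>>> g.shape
(13, 19, 13)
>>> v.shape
(3, 3)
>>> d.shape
(19, 19, 13)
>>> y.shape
(13, 19, 19)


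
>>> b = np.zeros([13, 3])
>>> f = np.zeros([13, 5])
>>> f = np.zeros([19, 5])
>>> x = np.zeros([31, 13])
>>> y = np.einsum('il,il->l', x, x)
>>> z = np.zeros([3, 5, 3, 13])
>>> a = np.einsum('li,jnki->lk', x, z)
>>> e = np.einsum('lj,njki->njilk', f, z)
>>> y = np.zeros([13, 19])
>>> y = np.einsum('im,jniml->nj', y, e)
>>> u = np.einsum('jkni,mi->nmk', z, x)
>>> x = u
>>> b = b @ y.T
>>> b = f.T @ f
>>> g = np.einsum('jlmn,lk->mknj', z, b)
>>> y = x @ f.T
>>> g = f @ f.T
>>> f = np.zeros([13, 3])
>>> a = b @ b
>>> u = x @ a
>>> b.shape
(5, 5)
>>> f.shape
(13, 3)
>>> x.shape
(3, 31, 5)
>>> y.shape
(3, 31, 19)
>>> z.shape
(3, 5, 3, 13)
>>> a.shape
(5, 5)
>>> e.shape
(3, 5, 13, 19, 3)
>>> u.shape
(3, 31, 5)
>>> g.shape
(19, 19)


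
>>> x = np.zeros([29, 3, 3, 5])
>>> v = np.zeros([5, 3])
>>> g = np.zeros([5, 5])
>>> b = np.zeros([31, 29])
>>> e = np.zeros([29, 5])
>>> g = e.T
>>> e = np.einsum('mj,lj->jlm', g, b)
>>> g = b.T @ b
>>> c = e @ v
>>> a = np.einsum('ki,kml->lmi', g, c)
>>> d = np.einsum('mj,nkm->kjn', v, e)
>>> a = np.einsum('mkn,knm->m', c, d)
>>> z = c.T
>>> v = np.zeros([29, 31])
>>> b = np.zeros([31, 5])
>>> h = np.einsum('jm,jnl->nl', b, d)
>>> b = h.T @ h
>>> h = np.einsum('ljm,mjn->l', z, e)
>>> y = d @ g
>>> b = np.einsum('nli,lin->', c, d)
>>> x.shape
(29, 3, 3, 5)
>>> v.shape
(29, 31)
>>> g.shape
(29, 29)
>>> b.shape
()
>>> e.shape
(29, 31, 5)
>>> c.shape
(29, 31, 3)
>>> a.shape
(29,)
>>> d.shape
(31, 3, 29)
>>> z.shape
(3, 31, 29)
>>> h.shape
(3,)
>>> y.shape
(31, 3, 29)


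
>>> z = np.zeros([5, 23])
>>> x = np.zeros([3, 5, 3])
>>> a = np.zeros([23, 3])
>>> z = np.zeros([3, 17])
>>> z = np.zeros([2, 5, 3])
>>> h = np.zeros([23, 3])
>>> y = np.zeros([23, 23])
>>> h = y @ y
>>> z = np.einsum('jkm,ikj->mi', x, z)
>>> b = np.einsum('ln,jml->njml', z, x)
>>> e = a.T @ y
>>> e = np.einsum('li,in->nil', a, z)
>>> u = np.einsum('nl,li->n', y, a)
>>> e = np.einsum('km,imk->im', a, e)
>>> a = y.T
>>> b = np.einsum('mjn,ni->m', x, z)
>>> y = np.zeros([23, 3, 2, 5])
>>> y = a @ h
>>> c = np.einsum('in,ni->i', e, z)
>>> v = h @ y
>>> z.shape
(3, 2)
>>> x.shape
(3, 5, 3)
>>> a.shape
(23, 23)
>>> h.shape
(23, 23)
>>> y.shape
(23, 23)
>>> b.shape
(3,)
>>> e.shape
(2, 3)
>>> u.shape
(23,)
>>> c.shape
(2,)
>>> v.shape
(23, 23)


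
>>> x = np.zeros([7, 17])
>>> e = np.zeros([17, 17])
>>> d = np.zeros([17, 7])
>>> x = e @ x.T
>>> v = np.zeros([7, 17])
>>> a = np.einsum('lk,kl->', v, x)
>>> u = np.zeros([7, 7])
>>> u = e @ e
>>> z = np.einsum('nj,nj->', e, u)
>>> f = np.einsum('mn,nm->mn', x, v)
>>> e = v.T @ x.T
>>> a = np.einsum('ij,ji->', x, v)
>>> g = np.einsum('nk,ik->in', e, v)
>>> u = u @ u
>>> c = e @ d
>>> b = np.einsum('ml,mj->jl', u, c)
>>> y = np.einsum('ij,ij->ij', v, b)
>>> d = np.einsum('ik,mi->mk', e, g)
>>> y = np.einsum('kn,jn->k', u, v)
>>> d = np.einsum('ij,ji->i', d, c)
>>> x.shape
(17, 7)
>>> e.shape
(17, 17)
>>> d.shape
(7,)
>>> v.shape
(7, 17)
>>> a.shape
()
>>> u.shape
(17, 17)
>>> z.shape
()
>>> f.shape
(17, 7)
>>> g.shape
(7, 17)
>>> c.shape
(17, 7)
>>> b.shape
(7, 17)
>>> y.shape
(17,)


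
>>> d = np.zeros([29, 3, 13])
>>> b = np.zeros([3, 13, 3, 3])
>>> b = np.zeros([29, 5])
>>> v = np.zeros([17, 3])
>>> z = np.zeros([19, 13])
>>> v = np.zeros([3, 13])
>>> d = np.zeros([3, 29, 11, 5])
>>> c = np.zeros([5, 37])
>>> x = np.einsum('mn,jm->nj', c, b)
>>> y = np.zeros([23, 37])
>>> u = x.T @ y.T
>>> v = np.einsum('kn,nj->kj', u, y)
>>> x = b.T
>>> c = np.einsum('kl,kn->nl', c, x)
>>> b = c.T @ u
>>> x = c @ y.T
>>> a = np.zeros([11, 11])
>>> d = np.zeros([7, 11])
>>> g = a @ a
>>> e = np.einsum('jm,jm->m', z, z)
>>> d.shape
(7, 11)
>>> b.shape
(37, 23)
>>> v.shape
(29, 37)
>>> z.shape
(19, 13)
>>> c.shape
(29, 37)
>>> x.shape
(29, 23)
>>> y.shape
(23, 37)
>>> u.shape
(29, 23)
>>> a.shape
(11, 11)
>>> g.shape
(11, 11)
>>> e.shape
(13,)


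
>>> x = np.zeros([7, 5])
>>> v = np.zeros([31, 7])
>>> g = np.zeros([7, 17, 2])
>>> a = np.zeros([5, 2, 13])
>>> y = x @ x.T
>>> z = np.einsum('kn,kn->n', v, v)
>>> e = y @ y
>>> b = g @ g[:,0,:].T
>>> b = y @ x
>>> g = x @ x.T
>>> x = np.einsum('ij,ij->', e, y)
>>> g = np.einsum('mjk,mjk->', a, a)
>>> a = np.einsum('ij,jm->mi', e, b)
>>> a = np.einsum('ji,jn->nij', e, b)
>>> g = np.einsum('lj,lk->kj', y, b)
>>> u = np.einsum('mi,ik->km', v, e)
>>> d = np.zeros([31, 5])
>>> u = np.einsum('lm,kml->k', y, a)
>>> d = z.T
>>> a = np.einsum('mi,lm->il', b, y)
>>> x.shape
()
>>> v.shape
(31, 7)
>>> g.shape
(5, 7)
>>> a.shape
(5, 7)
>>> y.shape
(7, 7)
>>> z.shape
(7,)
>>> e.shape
(7, 7)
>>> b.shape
(7, 5)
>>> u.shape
(5,)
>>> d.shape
(7,)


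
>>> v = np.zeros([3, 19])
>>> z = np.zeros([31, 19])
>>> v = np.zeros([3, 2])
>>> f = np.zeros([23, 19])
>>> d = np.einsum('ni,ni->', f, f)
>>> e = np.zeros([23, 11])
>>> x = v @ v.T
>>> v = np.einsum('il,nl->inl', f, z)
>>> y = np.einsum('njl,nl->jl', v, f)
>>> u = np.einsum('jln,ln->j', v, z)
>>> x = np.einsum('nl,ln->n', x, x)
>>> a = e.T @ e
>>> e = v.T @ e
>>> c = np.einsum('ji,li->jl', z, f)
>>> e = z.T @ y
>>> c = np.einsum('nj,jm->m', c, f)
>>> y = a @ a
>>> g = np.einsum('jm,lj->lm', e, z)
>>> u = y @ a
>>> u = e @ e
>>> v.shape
(23, 31, 19)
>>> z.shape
(31, 19)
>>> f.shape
(23, 19)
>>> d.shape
()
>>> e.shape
(19, 19)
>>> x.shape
(3,)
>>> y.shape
(11, 11)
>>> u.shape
(19, 19)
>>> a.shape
(11, 11)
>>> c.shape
(19,)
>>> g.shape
(31, 19)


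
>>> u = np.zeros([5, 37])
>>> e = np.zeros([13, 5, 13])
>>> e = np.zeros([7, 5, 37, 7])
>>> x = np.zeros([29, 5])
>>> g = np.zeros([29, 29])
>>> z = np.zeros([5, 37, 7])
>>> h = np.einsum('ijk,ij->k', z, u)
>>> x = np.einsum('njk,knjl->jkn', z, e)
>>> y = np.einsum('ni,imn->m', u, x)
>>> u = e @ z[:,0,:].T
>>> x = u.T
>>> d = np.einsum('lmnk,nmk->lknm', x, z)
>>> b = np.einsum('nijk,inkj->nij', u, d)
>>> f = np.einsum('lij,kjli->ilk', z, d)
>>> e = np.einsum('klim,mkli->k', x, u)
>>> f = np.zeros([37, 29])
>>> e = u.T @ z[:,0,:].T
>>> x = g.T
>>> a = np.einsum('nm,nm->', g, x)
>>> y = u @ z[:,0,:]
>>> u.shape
(7, 5, 37, 5)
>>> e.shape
(5, 37, 5, 5)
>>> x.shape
(29, 29)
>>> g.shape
(29, 29)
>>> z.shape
(5, 37, 7)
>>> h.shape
(7,)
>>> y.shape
(7, 5, 37, 7)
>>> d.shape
(5, 7, 5, 37)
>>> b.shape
(7, 5, 37)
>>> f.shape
(37, 29)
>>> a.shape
()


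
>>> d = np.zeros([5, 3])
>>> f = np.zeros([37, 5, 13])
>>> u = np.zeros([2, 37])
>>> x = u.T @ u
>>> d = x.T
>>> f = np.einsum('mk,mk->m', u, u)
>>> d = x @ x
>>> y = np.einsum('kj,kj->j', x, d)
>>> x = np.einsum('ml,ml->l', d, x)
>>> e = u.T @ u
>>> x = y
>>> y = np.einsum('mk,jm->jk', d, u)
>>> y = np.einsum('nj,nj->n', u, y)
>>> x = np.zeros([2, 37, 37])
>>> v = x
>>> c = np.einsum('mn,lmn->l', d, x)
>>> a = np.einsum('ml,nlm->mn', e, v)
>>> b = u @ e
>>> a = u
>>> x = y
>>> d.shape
(37, 37)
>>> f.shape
(2,)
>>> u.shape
(2, 37)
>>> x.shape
(2,)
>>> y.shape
(2,)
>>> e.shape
(37, 37)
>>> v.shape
(2, 37, 37)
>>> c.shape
(2,)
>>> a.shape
(2, 37)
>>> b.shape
(2, 37)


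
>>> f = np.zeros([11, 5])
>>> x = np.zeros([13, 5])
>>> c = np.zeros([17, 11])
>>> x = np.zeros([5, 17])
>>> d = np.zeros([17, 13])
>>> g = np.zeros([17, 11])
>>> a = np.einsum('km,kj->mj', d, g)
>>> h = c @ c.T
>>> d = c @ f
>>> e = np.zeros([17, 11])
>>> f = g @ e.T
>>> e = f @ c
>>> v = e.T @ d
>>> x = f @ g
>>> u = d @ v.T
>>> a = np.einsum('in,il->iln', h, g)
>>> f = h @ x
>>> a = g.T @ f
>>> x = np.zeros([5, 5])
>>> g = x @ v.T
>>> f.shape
(17, 11)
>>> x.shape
(5, 5)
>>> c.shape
(17, 11)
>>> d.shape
(17, 5)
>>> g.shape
(5, 11)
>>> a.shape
(11, 11)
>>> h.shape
(17, 17)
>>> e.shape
(17, 11)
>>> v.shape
(11, 5)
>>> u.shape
(17, 11)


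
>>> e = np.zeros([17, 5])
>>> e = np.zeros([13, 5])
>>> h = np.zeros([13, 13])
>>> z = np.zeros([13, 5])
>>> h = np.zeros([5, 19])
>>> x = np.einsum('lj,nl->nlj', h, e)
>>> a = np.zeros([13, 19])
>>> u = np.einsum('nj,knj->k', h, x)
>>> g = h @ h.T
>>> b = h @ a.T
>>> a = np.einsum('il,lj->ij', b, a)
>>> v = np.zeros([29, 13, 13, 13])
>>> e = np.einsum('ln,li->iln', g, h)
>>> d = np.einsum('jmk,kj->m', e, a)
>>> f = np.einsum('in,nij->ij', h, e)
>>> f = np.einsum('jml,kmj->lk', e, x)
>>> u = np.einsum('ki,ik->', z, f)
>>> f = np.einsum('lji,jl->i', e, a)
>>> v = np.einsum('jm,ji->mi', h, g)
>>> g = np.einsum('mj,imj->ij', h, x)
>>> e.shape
(19, 5, 5)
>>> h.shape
(5, 19)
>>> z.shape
(13, 5)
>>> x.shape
(13, 5, 19)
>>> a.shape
(5, 19)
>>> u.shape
()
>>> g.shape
(13, 19)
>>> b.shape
(5, 13)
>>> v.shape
(19, 5)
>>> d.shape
(5,)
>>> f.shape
(5,)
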